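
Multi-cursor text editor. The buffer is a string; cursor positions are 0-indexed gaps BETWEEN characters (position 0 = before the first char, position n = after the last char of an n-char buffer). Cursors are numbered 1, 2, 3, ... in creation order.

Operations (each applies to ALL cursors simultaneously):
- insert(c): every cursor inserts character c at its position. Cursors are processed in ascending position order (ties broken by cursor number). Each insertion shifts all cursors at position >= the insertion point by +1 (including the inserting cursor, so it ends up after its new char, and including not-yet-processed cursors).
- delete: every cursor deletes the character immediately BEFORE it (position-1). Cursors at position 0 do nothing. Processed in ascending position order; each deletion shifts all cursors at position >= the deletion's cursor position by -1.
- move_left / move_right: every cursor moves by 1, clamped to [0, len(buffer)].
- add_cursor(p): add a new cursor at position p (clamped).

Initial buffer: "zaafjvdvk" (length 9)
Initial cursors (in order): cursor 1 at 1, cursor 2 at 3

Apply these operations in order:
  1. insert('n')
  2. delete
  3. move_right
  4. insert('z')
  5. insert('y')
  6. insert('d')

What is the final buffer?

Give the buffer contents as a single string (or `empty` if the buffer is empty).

After op 1 (insert('n')): buffer="znaanfjvdvk" (len 11), cursors c1@2 c2@5, authorship .1..2......
After op 2 (delete): buffer="zaafjvdvk" (len 9), cursors c1@1 c2@3, authorship .........
After op 3 (move_right): buffer="zaafjvdvk" (len 9), cursors c1@2 c2@4, authorship .........
After op 4 (insert('z')): buffer="zazafzjvdvk" (len 11), cursors c1@3 c2@6, authorship ..1..2.....
After op 5 (insert('y')): buffer="zazyafzyjvdvk" (len 13), cursors c1@4 c2@8, authorship ..11..22.....
After op 6 (insert('d')): buffer="zazydafzydjvdvk" (len 15), cursors c1@5 c2@10, authorship ..111..222.....

Answer: zazydafzydjvdvk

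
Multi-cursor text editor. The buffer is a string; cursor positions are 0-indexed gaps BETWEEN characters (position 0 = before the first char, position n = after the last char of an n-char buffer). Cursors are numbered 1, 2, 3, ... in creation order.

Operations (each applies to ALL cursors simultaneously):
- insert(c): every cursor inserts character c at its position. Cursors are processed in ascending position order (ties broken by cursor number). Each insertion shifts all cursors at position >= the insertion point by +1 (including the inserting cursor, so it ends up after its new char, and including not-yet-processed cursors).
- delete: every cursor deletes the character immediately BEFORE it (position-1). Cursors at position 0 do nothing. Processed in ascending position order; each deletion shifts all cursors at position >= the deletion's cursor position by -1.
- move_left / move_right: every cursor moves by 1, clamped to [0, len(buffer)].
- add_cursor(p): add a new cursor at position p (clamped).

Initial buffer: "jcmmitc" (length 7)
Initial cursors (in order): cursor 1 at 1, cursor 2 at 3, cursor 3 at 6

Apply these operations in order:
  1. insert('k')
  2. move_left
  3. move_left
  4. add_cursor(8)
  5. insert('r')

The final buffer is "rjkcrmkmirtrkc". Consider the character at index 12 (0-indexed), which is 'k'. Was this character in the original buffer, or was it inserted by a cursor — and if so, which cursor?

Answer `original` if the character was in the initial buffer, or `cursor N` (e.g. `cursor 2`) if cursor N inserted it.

Answer: cursor 3

Derivation:
After op 1 (insert('k')): buffer="jkcmkmitkc" (len 10), cursors c1@2 c2@5 c3@9, authorship .1..2...3.
After op 2 (move_left): buffer="jkcmkmitkc" (len 10), cursors c1@1 c2@4 c3@8, authorship .1..2...3.
After op 3 (move_left): buffer="jkcmkmitkc" (len 10), cursors c1@0 c2@3 c3@7, authorship .1..2...3.
After op 4 (add_cursor(8)): buffer="jkcmkmitkc" (len 10), cursors c1@0 c2@3 c3@7 c4@8, authorship .1..2...3.
After op 5 (insert('r')): buffer="rjkcrmkmirtrkc" (len 14), cursors c1@1 c2@5 c3@10 c4@12, authorship 1.1.2.2..3.43.
Authorship (.=original, N=cursor N): 1 . 1 . 2 . 2 . . 3 . 4 3 .
Index 12: author = 3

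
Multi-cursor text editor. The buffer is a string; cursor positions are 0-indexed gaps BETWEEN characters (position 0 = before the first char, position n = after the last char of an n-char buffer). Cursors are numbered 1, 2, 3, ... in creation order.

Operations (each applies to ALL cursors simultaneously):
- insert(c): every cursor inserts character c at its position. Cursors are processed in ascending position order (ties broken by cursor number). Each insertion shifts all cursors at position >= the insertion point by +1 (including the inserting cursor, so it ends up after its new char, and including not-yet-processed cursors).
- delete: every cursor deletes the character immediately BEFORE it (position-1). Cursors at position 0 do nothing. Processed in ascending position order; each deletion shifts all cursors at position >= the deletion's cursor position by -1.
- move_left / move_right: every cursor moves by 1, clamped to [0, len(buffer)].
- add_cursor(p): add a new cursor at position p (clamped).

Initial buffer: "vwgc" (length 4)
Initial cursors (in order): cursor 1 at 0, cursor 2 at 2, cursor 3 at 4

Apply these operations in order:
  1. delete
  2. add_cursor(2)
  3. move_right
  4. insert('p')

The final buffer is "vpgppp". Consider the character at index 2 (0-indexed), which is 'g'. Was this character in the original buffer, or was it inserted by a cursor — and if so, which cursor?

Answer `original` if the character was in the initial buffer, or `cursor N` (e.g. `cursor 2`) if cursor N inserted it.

After op 1 (delete): buffer="vg" (len 2), cursors c1@0 c2@1 c3@2, authorship ..
After op 2 (add_cursor(2)): buffer="vg" (len 2), cursors c1@0 c2@1 c3@2 c4@2, authorship ..
After op 3 (move_right): buffer="vg" (len 2), cursors c1@1 c2@2 c3@2 c4@2, authorship ..
After op 4 (insert('p')): buffer="vpgppp" (len 6), cursors c1@2 c2@6 c3@6 c4@6, authorship .1.234
Authorship (.=original, N=cursor N): . 1 . 2 3 4
Index 2: author = original

Answer: original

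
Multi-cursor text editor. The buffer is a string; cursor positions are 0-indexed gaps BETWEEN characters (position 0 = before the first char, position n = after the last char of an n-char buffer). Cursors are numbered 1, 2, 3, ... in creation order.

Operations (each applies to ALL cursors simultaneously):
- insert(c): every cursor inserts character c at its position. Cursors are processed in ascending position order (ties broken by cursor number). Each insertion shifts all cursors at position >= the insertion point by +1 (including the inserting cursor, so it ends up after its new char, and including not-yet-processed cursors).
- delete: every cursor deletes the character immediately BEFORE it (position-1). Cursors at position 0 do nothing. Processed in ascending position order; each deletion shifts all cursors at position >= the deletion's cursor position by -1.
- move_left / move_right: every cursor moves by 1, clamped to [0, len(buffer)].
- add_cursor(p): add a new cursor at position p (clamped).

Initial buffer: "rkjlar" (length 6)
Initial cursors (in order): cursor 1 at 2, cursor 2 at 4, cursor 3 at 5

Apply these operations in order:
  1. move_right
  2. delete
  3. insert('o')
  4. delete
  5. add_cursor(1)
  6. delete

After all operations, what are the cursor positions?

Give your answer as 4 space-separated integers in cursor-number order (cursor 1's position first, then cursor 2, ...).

After op 1 (move_right): buffer="rkjlar" (len 6), cursors c1@3 c2@5 c3@6, authorship ......
After op 2 (delete): buffer="rkl" (len 3), cursors c1@2 c2@3 c3@3, authorship ...
After op 3 (insert('o')): buffer="rkoloo" (len 6), cursors c1@3 c2@6 c3@6, authorship ..1.23
After op 4 (delete): buffer="rkl" (len 3), cursors c1@2 c2@3 c3@3, authorship ...
After op 5 (add_cursor(1)): buffer="rkl" (len 3), cursors c4@1 c1@2 c2@3 c3@3, authorship ...
After op 6 (delete): buffer="" (len 0), cursors c1@0 c2@0 c3@0 c4@0, authorship 

Answer: 0 0 0 0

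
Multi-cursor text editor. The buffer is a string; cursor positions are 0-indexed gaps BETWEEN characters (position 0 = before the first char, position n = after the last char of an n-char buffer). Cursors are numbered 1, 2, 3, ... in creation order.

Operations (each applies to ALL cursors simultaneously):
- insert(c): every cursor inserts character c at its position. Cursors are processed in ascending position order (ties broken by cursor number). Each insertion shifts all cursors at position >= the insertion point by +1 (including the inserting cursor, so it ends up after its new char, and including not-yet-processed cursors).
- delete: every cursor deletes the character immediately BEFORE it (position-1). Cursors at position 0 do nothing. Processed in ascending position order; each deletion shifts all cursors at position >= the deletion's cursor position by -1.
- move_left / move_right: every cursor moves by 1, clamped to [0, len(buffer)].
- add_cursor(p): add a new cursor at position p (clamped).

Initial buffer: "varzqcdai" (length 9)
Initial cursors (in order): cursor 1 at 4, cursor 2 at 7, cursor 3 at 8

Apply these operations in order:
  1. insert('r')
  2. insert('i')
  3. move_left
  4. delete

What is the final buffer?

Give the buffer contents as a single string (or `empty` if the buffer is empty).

After op 1 (insert('r')): buffer="varzrqcdrari" (len 12), cursors c1@5 c2@9 c3@11, authorship ....1...2.3.
After op 2 (insert('i')): buffer="varzriqcdriarii" (len 15), cursors c1@6 c2@11 c3@14, authorship ....11...22.33.
After op 3 (move_left): buffer="varzriqcdriarii" (len 15), cursors c1@5 c2@10 c3@13, authorship ....11...22.33.
After op 4 (delete): buffer="varziqcdiaii" (len 12), cursors c1@4 c2@8 c3@10, authorship ....1...2.3.

Answer: varziqcdiaii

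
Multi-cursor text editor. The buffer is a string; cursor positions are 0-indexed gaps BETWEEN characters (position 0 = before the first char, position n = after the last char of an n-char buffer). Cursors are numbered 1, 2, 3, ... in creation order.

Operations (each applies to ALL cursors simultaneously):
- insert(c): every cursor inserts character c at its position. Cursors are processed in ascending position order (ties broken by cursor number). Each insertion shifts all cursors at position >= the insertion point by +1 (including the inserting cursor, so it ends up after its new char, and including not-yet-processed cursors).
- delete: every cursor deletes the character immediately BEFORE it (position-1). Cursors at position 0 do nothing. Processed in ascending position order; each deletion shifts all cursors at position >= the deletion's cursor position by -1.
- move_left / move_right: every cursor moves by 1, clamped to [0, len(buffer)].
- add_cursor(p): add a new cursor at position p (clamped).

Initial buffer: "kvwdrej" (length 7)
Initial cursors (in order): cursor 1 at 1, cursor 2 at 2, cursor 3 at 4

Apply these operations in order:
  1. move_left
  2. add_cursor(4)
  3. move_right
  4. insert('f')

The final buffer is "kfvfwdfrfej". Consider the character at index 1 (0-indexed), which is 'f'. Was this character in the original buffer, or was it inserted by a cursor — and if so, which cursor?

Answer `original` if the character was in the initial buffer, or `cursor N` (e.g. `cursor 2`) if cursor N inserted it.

After op 1 (move_left): buffer="kvwdrej" (len 7), cursors c1@0 c2@1 c3@3, authorship .......
After op 2 (add_cursor(4)): buffer="kvwdrej" (len 7), cursors c1@0 c2@1 c3@3 c4@4, authorship .......
After op 3 (move_right): buffer="kvwdrej" (len 7), cursors c1@1 c2@2 c3@4 c4@5, authorship .......
After op 4 (insert('f')): buffer="kfvfwdfrfej" (len 11), cursors c1@2 c2@4 c3@7 c4@9, authorship .1.2..3.4..
Authorship (.=original, N=cursor N): . 1 . 2 . . 3 . 4 . .
Index 1: author = 1

Answer: cursor 1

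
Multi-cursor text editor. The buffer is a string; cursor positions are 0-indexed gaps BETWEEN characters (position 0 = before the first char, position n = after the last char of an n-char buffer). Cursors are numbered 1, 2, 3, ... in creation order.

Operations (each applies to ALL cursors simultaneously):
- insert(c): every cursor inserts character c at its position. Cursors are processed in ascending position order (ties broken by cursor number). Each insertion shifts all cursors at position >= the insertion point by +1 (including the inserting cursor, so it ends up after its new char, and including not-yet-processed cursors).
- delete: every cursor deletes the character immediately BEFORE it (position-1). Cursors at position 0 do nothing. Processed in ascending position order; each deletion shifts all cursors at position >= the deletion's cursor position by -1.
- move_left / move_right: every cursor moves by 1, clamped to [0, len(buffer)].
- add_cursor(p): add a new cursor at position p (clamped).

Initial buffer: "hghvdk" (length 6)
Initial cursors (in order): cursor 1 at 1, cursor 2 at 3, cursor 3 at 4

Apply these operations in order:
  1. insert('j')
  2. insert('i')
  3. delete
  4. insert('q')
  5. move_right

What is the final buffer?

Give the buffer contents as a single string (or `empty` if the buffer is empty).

After op 1 (insert('j')): buffer="hjghjvjdk" (len 9), cursors c1@2 c2@5 c3@7, authorship .1..2.3..
After op 2 (insert('i')): buffer="hjighjivjidk" (len 12), cursors c1@3 c2@7 c3@10, authorship .11..22.33..
After op 3 (delete): buffer="hjghjvjdk" (len 9), cursors c1@2 c2@5 c3@7, authorship .1..2.3..
After op 4 (insert('q')): buffer="hjqghjqvjqdk" (len 12), cursors c1@3 c2@7 c3@10, authorship .11..22.33..
After op 5 (move_right): buffer="hjqghjqvjqdk" (len 12), cursors c1@4 c2@8 c3@11, authorship .11..22.33..

Answer: hjqghjqvjqdk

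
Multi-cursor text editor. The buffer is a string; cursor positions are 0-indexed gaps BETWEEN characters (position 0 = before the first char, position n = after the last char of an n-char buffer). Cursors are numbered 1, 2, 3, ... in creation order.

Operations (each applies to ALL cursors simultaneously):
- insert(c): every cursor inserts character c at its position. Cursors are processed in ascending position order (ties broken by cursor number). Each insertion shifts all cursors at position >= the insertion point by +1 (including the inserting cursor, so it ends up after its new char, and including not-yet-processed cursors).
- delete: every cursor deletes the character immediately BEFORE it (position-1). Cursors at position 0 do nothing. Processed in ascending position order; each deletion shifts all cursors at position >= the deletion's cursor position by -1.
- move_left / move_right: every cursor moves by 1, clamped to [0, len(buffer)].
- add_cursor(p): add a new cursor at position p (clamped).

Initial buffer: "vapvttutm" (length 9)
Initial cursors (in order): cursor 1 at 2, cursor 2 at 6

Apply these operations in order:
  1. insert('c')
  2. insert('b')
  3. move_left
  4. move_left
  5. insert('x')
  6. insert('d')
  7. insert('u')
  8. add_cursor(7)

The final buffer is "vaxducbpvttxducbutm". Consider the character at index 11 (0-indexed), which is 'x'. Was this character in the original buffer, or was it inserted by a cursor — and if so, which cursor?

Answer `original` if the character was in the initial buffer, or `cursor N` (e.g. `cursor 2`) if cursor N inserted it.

Answer: cursor 2

Derivation:
After op 1 (insert('c')): buffer="vacpvttcutm" (len 11), cursors c1@3 c2@8, authorship ..1....2...
After op 2 (insert('b')): buffer="vacbpvttcbutm" (len 13), cursors c1@4 c2@10, authorship ..11....22...
After op 3 (move_left): buffer="vacbpvttcbutm" (len 13), cursors c1@3 c2@9, authorship ..11....22...
After op 4 (move_left): buffer="vacbpvttcbutm" (len 13), cursors c1@2 c2@8, authorship ..11....22...
After op 5 (insert('x')): buffer="vaxcbpvttxcbutm" (len 15), cursors c1@3 c2@10, authorship ..111....222...
After op 6 (insert('d')): buffer="vaxdcbpvttxdcbutm" (len 17), cursors c1@4 c2@12, authorship ..1111....2222...
After op 7 (insert('u')): buffer="vaxducbpvttxducbutm" (len 19), cursors c1@5 c2@14, authorship ..11111....22222...
After op 8 (add_cursor(7)): buffer="vaxducbpvttxducbutm" (len 19), cursors c1@5 c3@7 c2@14, authorship ..11111....22222...
Authorship (.=original, N=cursor N): . . 1 1 1 1 1 . . . . 2 2 2 2 2 . . .
Index 11: author = 2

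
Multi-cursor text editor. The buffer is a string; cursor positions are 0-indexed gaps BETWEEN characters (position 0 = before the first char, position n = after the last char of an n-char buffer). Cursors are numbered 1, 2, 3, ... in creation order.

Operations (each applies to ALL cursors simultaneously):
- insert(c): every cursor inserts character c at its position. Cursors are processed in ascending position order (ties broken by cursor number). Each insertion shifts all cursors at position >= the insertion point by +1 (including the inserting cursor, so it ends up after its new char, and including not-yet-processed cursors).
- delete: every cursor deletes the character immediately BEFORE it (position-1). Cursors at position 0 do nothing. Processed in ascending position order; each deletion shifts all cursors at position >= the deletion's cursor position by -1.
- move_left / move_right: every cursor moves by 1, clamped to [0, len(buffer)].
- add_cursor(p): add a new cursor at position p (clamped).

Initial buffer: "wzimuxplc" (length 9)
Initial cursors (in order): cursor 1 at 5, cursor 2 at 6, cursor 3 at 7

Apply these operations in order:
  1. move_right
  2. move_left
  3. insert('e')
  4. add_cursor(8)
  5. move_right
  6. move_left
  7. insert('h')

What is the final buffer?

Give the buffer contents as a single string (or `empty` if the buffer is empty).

After op 1 (move_right): buffer="wzimuxplc" (len 9), cursors c1@6 c2@7 c3@8, authorship .........
After op 2 (move_left): buffer="wzimuxplc" (len 9), cursors c1@5 c2@6 c3@7, authorship .........
After op 3 (insert('e')): buffer="wzimuexepelc" (len 12), cursors c1@6 c2@8 c3@10, authorship .....1.2.3..
After op 4 (add_cursor(8)): buffer="wzimuexepelc" (len 12), cursors c1@6 c2@8 c4@8 c3@10, authorship .....1.2.3..
After op 5 (move_right): buffer="wzimuexepelc" (len 12), cursors c1@7 c2@9 c4@9 c3@11, authorship .....1.2.3..
After op 6 (move_left): buffer="wzimuexepelc" (len 12), cursors c1@6 c2@8 c4@8 c3@10, authorship .....1.2.3..
After op 7 (insert('h')): buffer="wzimuehxehhpehlc" (len 16), cursors c1@7 c2@11 c4@11 c3@14, authorship .....11.224.33..

Answer: wzimuehxehhpehlc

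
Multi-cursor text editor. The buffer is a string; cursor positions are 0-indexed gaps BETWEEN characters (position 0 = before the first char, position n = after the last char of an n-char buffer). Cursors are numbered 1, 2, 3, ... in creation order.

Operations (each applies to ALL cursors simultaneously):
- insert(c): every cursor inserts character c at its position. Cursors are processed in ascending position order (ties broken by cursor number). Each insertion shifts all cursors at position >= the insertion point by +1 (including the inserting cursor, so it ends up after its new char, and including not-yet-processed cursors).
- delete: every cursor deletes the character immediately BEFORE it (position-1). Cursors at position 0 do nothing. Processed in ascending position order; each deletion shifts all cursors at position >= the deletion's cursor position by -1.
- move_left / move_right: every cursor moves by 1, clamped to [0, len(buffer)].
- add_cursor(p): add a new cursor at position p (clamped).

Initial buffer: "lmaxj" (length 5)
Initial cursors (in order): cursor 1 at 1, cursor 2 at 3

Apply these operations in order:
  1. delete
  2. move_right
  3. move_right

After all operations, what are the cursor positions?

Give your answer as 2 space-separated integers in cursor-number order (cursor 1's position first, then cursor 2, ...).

After op 1 (delete): buffer="mxj" (len 3), cursors c1@0 c2@1, authorship ...
After op 2 (move_right): buffer="mxj" (len 3), cursors c1@1 c2@2, authorship ...
After op 3 (move_right): buffer="mxj" (len 3), cursors c1@2 c2@3, authorship ...

Answer: 2 3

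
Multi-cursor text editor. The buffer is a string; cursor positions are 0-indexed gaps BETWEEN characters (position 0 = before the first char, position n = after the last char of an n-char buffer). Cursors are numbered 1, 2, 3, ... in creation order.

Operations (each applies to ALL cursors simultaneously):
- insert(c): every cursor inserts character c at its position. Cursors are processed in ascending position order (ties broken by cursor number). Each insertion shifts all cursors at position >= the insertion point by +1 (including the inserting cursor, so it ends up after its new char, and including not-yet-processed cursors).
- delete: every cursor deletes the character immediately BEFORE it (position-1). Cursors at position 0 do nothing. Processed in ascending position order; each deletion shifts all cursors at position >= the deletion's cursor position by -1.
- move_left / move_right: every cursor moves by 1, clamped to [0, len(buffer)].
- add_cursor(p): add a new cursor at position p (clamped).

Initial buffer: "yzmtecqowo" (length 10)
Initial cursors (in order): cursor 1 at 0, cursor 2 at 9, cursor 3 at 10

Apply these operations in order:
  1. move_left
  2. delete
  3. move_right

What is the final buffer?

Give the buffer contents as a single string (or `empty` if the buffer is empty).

Answer: yzmtecqo

Derivation:
After op 1 (move_left): buffer="yzmtecqowo" (len 10), cursors c1@0 c2@8 c3@9, authorship ..........
After op 2 (delete): buffer="yzmtecqo" (len 8), cursors c1@0 c2@7 c3@7, authorship ........
After op 3 (move_right): buffer="yzmtecqo" (len 8), cursors c1@1 c2@8 c3@8, authorship ........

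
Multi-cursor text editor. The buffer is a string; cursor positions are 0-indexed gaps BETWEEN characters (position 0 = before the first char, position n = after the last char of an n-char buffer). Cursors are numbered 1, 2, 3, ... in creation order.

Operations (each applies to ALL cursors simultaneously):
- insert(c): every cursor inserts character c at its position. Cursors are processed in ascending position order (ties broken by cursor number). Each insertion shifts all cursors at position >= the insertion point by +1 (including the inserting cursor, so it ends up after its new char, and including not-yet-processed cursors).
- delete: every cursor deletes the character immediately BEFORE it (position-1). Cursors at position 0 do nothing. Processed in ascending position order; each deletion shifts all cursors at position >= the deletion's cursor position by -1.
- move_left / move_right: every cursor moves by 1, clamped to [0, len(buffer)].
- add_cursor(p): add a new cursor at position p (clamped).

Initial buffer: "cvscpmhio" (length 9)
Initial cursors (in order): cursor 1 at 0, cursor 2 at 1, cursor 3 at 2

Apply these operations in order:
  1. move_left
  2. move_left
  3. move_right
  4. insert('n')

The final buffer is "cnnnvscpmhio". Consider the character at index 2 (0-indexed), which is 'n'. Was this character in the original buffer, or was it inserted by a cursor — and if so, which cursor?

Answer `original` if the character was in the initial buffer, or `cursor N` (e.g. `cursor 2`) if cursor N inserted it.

Answer: cursor 2

Derivation:
After op 1 (move_left): buffer="cvscpmhio" (len 9), cursors c1@0 c2@0 c3@1, authorship .........
After op 2 (move_left): buffer="cvscpmhio" (len 9), cursors c1@0 c2@0 c3@0, authorship .........
After op 3 (move_right): buffer="cvscpmhio" (len 9), cursors c1@1 c2@1 c3@1, authorship .........
After op 4 (insert('n')): buffer="cnnnvscpmhio" (len 12), cursors c1@4 c2@4 c3@4, authorship .123........
Authorship (.=original, N=cursor N): . 1 2 3 . . . . . . . .
Index 2: author = 2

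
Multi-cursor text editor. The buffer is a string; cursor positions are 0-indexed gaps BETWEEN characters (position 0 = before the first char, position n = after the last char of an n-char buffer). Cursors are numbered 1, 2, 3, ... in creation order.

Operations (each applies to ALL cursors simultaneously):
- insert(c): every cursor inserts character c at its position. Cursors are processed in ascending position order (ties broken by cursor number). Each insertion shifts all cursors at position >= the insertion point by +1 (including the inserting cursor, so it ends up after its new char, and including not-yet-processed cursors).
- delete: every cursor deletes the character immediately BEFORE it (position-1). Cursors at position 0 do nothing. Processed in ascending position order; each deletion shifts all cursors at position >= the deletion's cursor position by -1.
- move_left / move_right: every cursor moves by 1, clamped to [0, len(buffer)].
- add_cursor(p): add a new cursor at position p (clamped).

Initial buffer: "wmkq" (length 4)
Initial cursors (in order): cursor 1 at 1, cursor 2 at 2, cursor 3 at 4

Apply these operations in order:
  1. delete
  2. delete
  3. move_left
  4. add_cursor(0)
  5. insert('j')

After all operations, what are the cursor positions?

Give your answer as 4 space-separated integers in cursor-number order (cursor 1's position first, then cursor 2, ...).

Answer: 4 4 4 4

Derivation:
After op 1 (delete): buffer="k" (len 1), cursors c1@0 c2@0 c3@1, authorship .
After op 2 (delete): buffer="" (len 0), cursors c1@0 c2@0 c3@0, authorship 
After op 3 (move_left): buffer="" (len 0), cursors c1@0 c2@0 c3@0, authorship 
After op 4 (add_cursor(0)): buffer="" (len 0), cursors c1@0 c2@0 c3@0 c4@0, authorship 
After op 5 (insert('j')): buffer="jjjj" (len 4), cursors c1@4 c2@4 c3@4 c4@4, authorship 1234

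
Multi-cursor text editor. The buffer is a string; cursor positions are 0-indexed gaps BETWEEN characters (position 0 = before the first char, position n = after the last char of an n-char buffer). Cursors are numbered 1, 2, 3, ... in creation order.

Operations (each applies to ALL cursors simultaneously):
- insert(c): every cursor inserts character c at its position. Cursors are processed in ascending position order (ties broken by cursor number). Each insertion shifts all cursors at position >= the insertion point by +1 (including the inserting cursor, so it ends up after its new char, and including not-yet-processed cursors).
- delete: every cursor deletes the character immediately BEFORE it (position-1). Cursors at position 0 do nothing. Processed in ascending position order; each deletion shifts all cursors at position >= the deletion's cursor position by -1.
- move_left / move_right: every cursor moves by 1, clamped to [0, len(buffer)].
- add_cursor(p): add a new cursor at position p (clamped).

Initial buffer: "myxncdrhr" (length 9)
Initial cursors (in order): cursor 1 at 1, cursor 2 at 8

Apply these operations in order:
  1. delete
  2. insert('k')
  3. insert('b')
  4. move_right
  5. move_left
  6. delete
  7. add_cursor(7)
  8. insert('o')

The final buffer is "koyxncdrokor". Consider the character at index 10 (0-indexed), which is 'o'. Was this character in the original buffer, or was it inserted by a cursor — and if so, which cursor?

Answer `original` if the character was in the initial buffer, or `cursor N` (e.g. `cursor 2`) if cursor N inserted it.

Answer: cursor 2

Derivation:
After op 1 (delete): buffer="yxncdrr" (len 7), cursors c1@0 c2@6, authorship .......
After op 2 (insert('k')): buffer="kyxncdrkr" (len 9), cursors c1@1 c2@8, authorship 1......2.
After op 3 (insert('b')): buffer="kbyxncdrkbr" (len 11), cursors c1@2 c2@10, authorship 11......22.
After op 4 (move_right): buffer="kbyxncdrkbr" (len 11), cursors c1@3 c2@11, authorship 11......22.
After op 5 (move_left): buffer="kbyxncdrkbr" (len 11), cursors c1@2 c2@10, authorship 11......22.
After op 6 (delete): buffer="kyxncdrkr" (len 9), cursors c1@1 c2@8, authorship 1......2.
After op 7 (add_cursor(7)): buffer="kyxncdrkr" (len 9), cursors c1@1 c3@7 c2@8, authorship 1......2.
After op 8 (insert('o')): buffer="koyxncdrokor" (len 12), cursors c1@2 c3@9 c2@11, authorship 11......322.
Authorship (.=original, N=cursor N): 1 1 . . . . . . 3 2 2 .
Index 10: author = 2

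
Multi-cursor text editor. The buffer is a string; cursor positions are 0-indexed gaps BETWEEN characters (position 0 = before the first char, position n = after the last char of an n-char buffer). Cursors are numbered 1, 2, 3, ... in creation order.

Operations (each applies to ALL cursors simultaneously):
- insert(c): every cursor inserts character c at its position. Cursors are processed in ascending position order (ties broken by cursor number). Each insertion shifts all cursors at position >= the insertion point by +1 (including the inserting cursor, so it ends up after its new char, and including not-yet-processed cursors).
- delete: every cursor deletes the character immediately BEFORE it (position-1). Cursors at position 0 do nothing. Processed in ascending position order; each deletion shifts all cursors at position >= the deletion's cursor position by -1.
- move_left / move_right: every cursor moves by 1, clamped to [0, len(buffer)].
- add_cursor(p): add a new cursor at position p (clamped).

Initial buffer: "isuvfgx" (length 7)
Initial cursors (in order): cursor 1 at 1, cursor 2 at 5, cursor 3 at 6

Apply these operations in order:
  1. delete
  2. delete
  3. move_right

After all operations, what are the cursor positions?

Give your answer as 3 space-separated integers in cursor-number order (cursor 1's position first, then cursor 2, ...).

Answer: 1 2 2

Derivation:
After op 1 (delete): buffer="suvx" (len 4), cursors c1@0 c2@3 c3@3, authorship ....
After op 2 (delete): buffer="sx" (len 2), cursors c1@0 c2@1 c3@1, authorship ..
After op 3 (move_right): buffer="sx" (len 2), cursors c1@1 c2@2 c3@2, authorship ..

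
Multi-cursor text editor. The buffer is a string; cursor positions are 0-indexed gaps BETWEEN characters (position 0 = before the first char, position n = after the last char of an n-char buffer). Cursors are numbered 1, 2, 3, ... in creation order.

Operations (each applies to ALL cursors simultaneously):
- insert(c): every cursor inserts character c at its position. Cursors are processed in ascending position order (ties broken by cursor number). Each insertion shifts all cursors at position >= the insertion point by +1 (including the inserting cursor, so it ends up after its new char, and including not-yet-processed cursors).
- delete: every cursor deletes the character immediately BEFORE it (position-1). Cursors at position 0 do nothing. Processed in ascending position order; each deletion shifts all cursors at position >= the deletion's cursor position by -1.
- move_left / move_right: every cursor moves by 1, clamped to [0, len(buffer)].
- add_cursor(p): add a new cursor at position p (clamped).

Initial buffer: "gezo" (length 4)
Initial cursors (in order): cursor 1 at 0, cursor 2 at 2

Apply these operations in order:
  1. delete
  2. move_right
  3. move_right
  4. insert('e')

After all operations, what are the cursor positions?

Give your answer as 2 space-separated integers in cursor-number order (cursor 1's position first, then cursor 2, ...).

Answer: 3 5

Derivation:
After op 1 (delete): buffer="gzo" (len 3), cursors c1@0 c2@1, authorship ...
After op 2 (move_right): buffer="gzo" (len 3), cursors c1@1 c2@2, authorship ...
After op 3 (move_right): buffer="gzo" (len 3), cursors c1@2 c2@3, authorship ...
After op 4 (insert('e')): buffer="gzeoe" (len 5), cursors c1@3 c2@5, authorship ..1.2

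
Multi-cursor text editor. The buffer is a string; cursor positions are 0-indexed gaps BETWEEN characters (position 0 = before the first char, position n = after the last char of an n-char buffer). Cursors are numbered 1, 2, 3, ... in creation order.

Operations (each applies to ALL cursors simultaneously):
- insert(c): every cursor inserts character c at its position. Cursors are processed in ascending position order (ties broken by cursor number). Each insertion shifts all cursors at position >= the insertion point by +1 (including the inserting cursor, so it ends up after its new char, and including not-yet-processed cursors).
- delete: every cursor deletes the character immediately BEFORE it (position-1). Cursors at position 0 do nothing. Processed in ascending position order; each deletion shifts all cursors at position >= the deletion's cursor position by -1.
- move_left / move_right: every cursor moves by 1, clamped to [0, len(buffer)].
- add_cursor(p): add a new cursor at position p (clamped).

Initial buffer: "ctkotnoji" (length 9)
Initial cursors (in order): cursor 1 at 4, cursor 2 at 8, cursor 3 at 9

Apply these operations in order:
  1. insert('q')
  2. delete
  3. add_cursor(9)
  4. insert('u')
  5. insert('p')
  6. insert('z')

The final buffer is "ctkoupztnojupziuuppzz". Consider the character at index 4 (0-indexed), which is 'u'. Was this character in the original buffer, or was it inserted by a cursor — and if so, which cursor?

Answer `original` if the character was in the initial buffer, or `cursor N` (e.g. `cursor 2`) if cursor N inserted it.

Answer: cursor 1

Derivation:
After op 1 (insert('q')): buffer="ctkoqtnojqiq" (len 12), cursors c1@5 c2@10 c3@12, authorship ....1....2.3
After op 2 (delete): buffer="ctkotnoji" (len 9), cursors c1@4 c2@8 c3@9, authorship .........
After op 3 (add_cursor(9)): buffer="ctkotnoji" (len 9), cursors c1@4 c2@8 c3@9 c4@9, authorship .........
After op 4 (insert('u')): buffer="ctkoutnojuiuu" (len 13), cursors c1@5 c2@10 c3@13 c4@13, authorship ....1....2.34
After op 5 (insert('p')): buffer="ctkouptnojupiuupp" (len 17), cursors c1@6 c2@12 c3@17 c4@17, authorship ....11....22.3434
After op 6 (insert('z')): buffer="ctkoupztnojupziuuppzz" (len 21), cursors c1@7 c2@14 c3@21 c4@21, authorship ....111....222.343434
Authorship (.=original, N=cursor N): . . . . 1 1 1 . . . . 2 2 2 . 3 4 3 4 3 4
Index 4: author = 1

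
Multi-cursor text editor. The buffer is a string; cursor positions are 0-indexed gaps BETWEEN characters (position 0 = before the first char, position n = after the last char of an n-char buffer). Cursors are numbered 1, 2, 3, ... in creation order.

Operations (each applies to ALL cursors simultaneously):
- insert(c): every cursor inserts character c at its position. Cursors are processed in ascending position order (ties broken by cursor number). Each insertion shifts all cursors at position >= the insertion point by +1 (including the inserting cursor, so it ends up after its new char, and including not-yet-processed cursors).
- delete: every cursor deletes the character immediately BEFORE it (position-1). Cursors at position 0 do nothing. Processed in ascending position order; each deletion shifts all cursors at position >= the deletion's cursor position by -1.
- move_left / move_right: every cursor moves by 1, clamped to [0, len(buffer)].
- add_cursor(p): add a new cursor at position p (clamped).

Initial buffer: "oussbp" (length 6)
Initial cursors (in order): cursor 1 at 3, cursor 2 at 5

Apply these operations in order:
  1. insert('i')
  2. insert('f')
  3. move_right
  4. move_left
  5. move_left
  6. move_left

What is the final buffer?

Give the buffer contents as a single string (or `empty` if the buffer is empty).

After op 1 (insert('i')): buffer="ousisbip" (len 8), cursors c1@4 c2@7, authorship ...1..2.
After op 2 (insert('f')): buffer="ousifsbifp" (len 10), cursors c1@5 c2@9, authorship ...11..22.
After op 3 (move_right): buffer="ousifsbifp" (len 10), cursors c1@6 c2@10, authorship ...11..22.
After op 4 (move_left): buffer="ousifsbifp" (len 10), cursors c1@5 c2@9, authorship ...11..22.
After op 5 (move_left): buffer="ousifsbifp" (len 10), cursors c1@4 c2@8, authorship ...11..22.
After op 6 (move_left): buffer="ousifsbifp" (len 10), cursors c1@3 c2@7, authorship ...11..22.

Answer: ousifsbifp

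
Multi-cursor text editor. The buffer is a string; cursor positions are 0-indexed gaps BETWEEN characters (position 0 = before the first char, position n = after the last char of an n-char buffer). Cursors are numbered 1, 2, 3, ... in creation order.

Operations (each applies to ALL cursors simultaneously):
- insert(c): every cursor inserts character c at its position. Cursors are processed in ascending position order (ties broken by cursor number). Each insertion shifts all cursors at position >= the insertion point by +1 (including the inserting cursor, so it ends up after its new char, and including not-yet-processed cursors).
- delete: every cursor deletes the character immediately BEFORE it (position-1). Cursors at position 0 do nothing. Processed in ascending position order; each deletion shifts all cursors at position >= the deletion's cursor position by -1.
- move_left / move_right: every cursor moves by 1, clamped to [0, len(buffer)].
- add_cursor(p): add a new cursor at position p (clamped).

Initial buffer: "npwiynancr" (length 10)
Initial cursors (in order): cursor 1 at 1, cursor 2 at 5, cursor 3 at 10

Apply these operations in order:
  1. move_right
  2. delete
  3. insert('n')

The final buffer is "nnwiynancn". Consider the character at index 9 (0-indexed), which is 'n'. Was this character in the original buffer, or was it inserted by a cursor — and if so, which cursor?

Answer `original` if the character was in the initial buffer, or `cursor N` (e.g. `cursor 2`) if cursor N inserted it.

After op 1 (move_right): buffer="npwiynancr" (len 10), cursors c1@2 c2@6 c3@10, authorship ..........
After op 2 (delete): buffer="nwiyanc" (len 7), cursors c1@1 c2@4 c3@7, authorship .......
After op 3 (insert('n')): buffer="nnwiynancn" (len 10), cursors c1@2 c2@6 c3@10, authorship .1...2...3
Authorship (.=original, N=cursor N): . 1 . . . 2 . . . 3
Index 9: author = 3

Answer: cursor 3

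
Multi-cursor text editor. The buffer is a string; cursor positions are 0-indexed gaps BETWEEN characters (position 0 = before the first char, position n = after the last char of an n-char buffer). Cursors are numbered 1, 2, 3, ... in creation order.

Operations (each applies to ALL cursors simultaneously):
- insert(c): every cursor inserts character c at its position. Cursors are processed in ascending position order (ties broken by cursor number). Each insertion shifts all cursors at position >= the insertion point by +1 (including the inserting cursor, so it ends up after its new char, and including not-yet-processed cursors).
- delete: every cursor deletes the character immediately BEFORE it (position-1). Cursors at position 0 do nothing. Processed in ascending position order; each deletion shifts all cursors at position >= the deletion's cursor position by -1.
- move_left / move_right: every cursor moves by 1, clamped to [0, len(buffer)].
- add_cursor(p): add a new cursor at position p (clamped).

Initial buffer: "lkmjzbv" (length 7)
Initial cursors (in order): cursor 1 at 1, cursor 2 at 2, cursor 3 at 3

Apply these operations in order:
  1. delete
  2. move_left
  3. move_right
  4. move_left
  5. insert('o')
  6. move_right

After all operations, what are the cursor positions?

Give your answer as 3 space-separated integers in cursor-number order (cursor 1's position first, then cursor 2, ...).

After op 1 (delete): buffer="jzbv" (len 4), cursors c1@0 c2@0 c3@0, authorship ....
After op 2 (move_left): buffer="jzbv" (len 4), cursors c1@0 c2@0 c3@0, authorship ....
After op 3 (move_right): buffer="jzbv" (len 4), cursors c1@1 c2@1 c3@1, authorship ....
After op 4 (move_left): buffer="jzbv" (len 4), cursors c1@0 c2@0 c3@0, authorship ....
After op 5 (insert('o')): buffer="ooojzbv" (len 7), cursors c1@3 c2@3 c3@3, authorship 123....
After op 6 (move_right): buffer="ooojzbv" (len 7), cursors c1@4 c2@4 c3@4, authorship 123....

Answer: 4 4 4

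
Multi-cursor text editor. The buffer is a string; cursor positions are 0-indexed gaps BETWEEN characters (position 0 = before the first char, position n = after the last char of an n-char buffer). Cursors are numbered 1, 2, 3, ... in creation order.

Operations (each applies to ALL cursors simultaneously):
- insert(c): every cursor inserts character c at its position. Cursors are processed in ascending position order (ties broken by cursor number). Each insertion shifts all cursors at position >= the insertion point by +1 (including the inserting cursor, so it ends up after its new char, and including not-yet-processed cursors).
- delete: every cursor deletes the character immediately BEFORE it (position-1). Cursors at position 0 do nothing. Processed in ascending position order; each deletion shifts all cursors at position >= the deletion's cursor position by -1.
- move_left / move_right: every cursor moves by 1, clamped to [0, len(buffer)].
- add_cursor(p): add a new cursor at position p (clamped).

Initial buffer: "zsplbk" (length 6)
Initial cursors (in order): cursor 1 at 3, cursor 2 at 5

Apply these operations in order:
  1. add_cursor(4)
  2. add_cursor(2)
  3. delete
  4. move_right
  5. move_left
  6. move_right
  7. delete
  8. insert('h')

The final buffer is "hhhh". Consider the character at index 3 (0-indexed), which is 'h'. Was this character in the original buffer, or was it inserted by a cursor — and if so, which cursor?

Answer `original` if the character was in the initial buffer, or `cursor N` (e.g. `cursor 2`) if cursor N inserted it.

Answer: cursor 4

Derivation:
After op 1 (add_cursor(4)): buffer="zsplbk" (len 6), cursors c1@3 c3@4 c2@5, authorship ......
After op 2 (add_cursor(2)): buffer="zsplbk" (len 6), cursors c4@2 c1@3 c3@4 c2@5, authorship ......
After op 3 (delete): buffer="zk" (len 2), cursors c1@1 c2@1 c3@1 c4@1, authorship ..
After op 4 (move_right): buffer="zk" (len 2), cursors c1@2 c2@2 c3@2 c4@2, authorship ..
After op 5 (move_left): buffer="zk" (len 2), cursors c1@1 c2@1 c3@1 c4@1, authorship ..
After op 6 (move_right): buffer="zk" (len 2), cursors c1@2 c2@2 c3@2 c4@2, authorship ..
After op 7 (delete): buffer="" (len 0), cursors c1@0 c2@0 c3@0 c4@0, authorship 
After op 8 (insert('h')): buffer="hhhh" (len 4), cursors c1@4 c2@4 c3@4 c4@4, authorship 1234
Authorship (.=original, N=cursor N): 1 2 3 4
Index 3: author = 4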